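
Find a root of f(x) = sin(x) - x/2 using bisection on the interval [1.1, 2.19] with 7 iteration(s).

f(x) = sin(x) - x/2
Initial interval: [1.1, 2.19]

Iteration 1:
  c_1 = (1.100000 + 2.190000)/2 = 1.645000
  f(c_1) = f(1.645000) = 0.174748
  f(a) × f(c) ≥ 0, new interval: [1.645000, 2.190000]
Iteration 2:
  c_2 = (1.645000 + 2.190000)/2 = 1.917500
  f(c_2) = f(1.917500) = -0.018252
  f(a) × f(c) < 0, new interval: [1.645000, 1.917500]
Iteration 3:
  c_3 = (1.645000 + 1.917500)/2 = 1.781250
  f(c_3) = f(1.781250) = 0.087311
  f(a) × f(c) ≥ 0, new interval: [1.781250, 1.917500]
Iteration 4:
  c_4 = (1.781250 + 1.917500)/2 = 1.849375
  f(c_4) = f(1.849375) = 0.036760
  f(a) × f(c) ≥ 0, new interval: [1.849375, 1.917500]
Iteration 5:
  c_5 = (1.849375 + 1.917500)/2 = 1.883437
  f(c_5) = f(1.883437) = 0.009806
  f(a) × f(c) ≥ 0, new interval: [1.883437, 1.917500]
Iteration 6:
  c_6 = (1.883437 + 1.917500)/2 = 1.900469
  f(c_6) = f(1.900469) = -0.004086
  f(a) × f(c) < 0, new interval: [1.883437, 1.900469]
Iteration 7:
  c_7 = (1.883437 + 1.900469)/2 = 1.891953
  f(c_7) = f(1.891953) = 0.002894
  f(a) × f(c) ≥ 0, new interval: [1.891953, 1.900469]

After 7 iteration(s), the approximation is c_7 = 1.891953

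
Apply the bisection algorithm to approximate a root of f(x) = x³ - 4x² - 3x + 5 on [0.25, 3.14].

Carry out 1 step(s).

f(x) = x³ - 4x² - 3x + 5
Initial interval: [0.25, 3.14]

Iteration 1:
  c_1 = (0.250000 + 3.140000)/2 = 1.695000
  f(c_1) = f(1.695000) = -6.707323
  f(a) × f(c) < 0, new interval: [0.250000, 1.695000]

After 1 iteration(s), the approximation is c_1 = 1.695000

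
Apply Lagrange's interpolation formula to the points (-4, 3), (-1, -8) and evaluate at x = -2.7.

Lagrange interpolation formula:
P(x) = Σ yᵢ × Lᵢ(x)
where Lᵢ(x) = Π_{j≠i} (x - xⱼ)/(xᵢ - xⱼ)

L_0(-2.7) = (-2.7 - (-1))/(-4 - (-1)) = 0.566667
L_1(-2.7) = (-2.7 - (-4))/(-1 - (-4)) = 0.433333

P(-2.7) = 3×L_0(-2.7) + (-8)×L_1(-2.7)
P(-2.7) = -1.766667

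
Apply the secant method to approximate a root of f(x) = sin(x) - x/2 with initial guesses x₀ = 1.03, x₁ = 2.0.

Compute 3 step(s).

f(x) = sin(x) - x/2
x₀ = 1.03, x₁ = 2.0

Secant formula: x_{n+1} = x_n - f(x_n)(x_n - x_{n-1})/(f(x_n) - f(x_{n-1}))

Iteration 1:
  f(1.030000) = 0.342299
  f(2.000000) = -0.090703
  x_2 = 2.000000 - (-0.090703)×(2.000000 - 1.030000)/(-0.090703 - 0.342299)
       = 1.796810
Iteration 2:
  f(2.000000) = -0.090703
  f(1.796810) = 0.076162
  x_3 = 1.796810 - 0.076162×(1.796810 - 2.000000)/(0.076162 - (-0.090703))
       = 1.889552
Iteration 3:
  f(1.796810) = 0.076162
  f(1.889552) = 0.004850
  x_4 = 1.889552 - 0.004850×(1.889552 - 1.796810)/(0.004850 - 0.076162)
       = 1.895860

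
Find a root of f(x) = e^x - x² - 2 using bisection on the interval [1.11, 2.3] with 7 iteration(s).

f(x) = e^x - x² - 2
Initial interval: [1.11, 2.3]

Iteration 1:
  c_1 = (1.110000 + 2.300000)/2 = 1.705000
  f(c_1) = f(1.705000) = 0.594361
  f(a) × f(c) < 0, new interval: [1.110000, 1.705000]
Iteration 2:
  c_2 = (1.110000 + 1.705000)/2 = 1.407500
  f(c_2) = f(1.407500) = 0.104672
  f(a) × f(c) < 0, new interval: [1.110000, 1.407500]
Iteration 3:
  c_3 = (1.110000 + 1.407500)/2 = 1.258750
  f(c_3) = f(1.258750) = -0.063434
  f(a) × f(c) ≥ 0, new interval: [1.258750, 1.407500]
Iteration 4:
  c_4 = (1.258750 + 1.407500)/2 = 1.333125
  f(c_4) = f(1.333125) = 0.015655
  f(a) × f(c) < 0, new interval: [1.258750, 1.333125]
Iteration 5:
  c_5 = (1.258750 + 1.333125)/2 = 1.295937
  f(c_5) = f(1.295937) = -0.025034
  f(a) × f(c) ≥ 0, new interval: [1.295937, 1.333125]
Iteration 6:
  c_6 = (1.295937 + 1.333125)/2 = 1.314531
  f(c_6) = f(1.314531) = -0.004987
  f(a) × f(c) ≥ 0, new interval: [1.314531, 1.333125]
Iteration 7:
  c_7 = (1.314531 + 1.333125)/2 = 1.323828
  f(c_7) = f(1.323828) = 0.005258
  f(a) × f(c) < 0, new interval: [1.314531, 1.323828]

After 7 iteration(s), the approximation is c_7 = 1.323828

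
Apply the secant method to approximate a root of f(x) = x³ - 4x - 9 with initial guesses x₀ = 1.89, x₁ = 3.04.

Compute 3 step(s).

f(x) = x³ - 4x - 9
x₀ = 1.89, x₁ = 3.04

Secant formula: x_{n+1} = x_n - f(x_n)(x_n - x_{n-1})/(f(x_n) - f(x_{n-1}))

Iteration 1:
  f(1.890000) = -9.808731
  f(3.040000) = 6.934464
  x_2 = 3.040000 - 6.934464×(3.040000 - 1.890000)/(6.934464 - (-9.808731))
       = 2.563709
Iteration 2:
  f(3.040000) = 6.934464
  f(2.563709) = -2.404593
  x_3 = 2.563709 - (-2.404593)×(2.563709 - 3.040000)/(-2.404593 - 6.934464)
       = 2.686343
Iteration 3:
  f(2.563709) = -2.404593
  f(2.686343) = -0.359543
  x_4 = 2.686343 - (-0.359543)×(2.686343 - 2.563709)/(-0.359543 - (-2.404593))
       = 2.707903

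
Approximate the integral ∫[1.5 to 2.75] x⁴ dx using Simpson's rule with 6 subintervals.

f(x) = x⁴
a = 1.5, b = 2.75, n = 6
h = (b - a)/n = 0.208333

Simpson's rule: (h/3)[f(x₀) + 4f(x₁) + 2f(x₂) + ... + f(xₙ)]

x_0 = 1.5000, f(x_0) = 5.062500, coefficient = 1
x_1 = 1.7083, f(x_1) = 8.517075, coefficient = 4
x_2 = 1.9167, f(x_2) = 13.495419, coefficient = 2
x_3 = 2.1250, f(x_3) = 20.390869, coefficient = 4
x_4 = 2.3333, f(x_4) = 29.641975, coefficient = 2
x_5 = 2.5417, f(x_5) = 41.732497, coefficient = 4
x_6 = 2.7500, f(x_6) = 57.191406, coefficient = 1

I ≈ (0.208333/3) × 431.090459 = 29.936837
Exact value: 29.936523
Error: 0.000314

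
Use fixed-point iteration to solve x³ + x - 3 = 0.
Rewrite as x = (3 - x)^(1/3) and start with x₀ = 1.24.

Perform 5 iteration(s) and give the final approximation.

Equation: x³ + x - 3 = 0
Fixed-point form: x = (3 - x)^(1/3)
x₀ = 1.24

x_1 = g(1.240000) = 1.207362
x_2 = g(1.207362) = 1.214780
x_3 = g(1.214780) = 1.213102
x_4 = g(1.213102) = 1.213482
x_5 = g(1.213482) = 1.213396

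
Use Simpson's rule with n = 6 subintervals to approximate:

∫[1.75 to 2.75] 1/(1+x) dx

f(x) = 1/(1+x)
a = 1.75, b = 2.75, n = 6
h = (b - a)/n = 0.166667

Simpson's rule: (h/3)[f(x₀) + 4f(x₁) + 2f(x₂) + ... + f(xₙ)]

x_0 = 1.7500, f(x_0) = 0.363636, coefficient = 1
x_1 = 1.9167, f(x_1) = 0.342857, coefficient = 4
x_2 = 2.0833, f(x_2) = 0.324324, coefficient = 2
x_3 = 2.2500, f(x_3) = 0.307692, coefficient = 4
x_4 = 2.4167, f(x_4) = 0.292683, coefficient = 2
x_5 = 2.5833, f(x_5) = 0.279070, coefficient = 4
x_6 = 2.7500, f(x_6) = 0.266667, coefficient = 1

I ≈ (0.166667/3) × 5.582794 = 0.310155
Exact value: 0.310155
Error: 0.000000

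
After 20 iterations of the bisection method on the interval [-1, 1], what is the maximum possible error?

Bisection error bound: |error| ≤ (b-a)/2^n
|error| ≤ (1 - (-1))/2^20 = 2/2^20
|error| ≤ 0.0000019073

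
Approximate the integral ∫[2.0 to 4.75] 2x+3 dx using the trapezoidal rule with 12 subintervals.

f(x) = 2x+3
a = 2.0, b = 4.75, n = 12
h = (b - a)/n = 0.229167

Trapezoidal rule: (h/2)[f(x₀) + 2f(x₁) + 2f(x₂) + ... + f(xₙ)]

x_0 = 2.0000, f(x_0) = 7.000000, coefficient = 1
x_1 = 2.2292, f(x_1) = 7.458333, coefficient = 2
x_2 = 2.4583, f(x_2) = 7.916667, coefficient = 2
x_3 = 2.6875, f(x_3) = 8.375000, coefficient = 2
x_4 = 2.9167, f(x_4) = 8.833333, coefficient = 2
x_5 = 3.1458, f(x_5) = 9.291667, coefficient = 2
x_6 = 3.3750, f(x_6) = 9.750000, coefficient = 2
x_7 = 3.6042, f(x_7) = 10.208333, coefficient = 2
x_8 = 3.8333, f(x_8) = 10.666667, coefficient = 2
x_9 = 4.0625, f(x_9) = 11.125000, coefficient = 2
x_10 = 4.2917, f(x_10) = 11.583333, coefficient = 2
x_11 = 4.5208, f(x_11) = 12.041667, coefficient = 2
x_12 = 4.7500, f(x_12) = 12.500000, coefficient = 1

I ≈ (0.229167/2) × 234.000000 = 26.812500
Exact value: 26.812500
Error: 0.000000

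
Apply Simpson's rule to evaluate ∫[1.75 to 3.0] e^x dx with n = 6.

f(x) = e^x
a = 1.75, b = 3.0, n = 6
h = (b - a)/n = 0.208333

Simpson's rule: (h/3)[f(x₀) + 4f(x₁) + 2f(x₂) + ... + f(xₙ)]

x_0 = 1.7500, f(x_0) = 5.754603, coefficient = 1
x_1 = 1.9583, f(x_1) = 7.087505, coefficient = 4
x_2 = 2.1667, f(x_2) = 8.729138, coefficient = 2
x_3 = 2.3750, f(x_3) = 10.751013, coefficient = 4
x_4 = 2.5833, f(x_4) = 13.241202, coefficient = 2
x_5 = 2.7917, f(x_5) = 16.308177, coefficient = 4
x_6 = 3.0000, f(x_6) = 20.085537, coefficient = 1

I ≈ (0.208333/3) × 206.367602 = 14.331083
Exact value: 14.330934
Error: 0.000149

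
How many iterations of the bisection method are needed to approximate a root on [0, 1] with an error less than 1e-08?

We need (b-a)/2^n ≤ 1e-08
(1 - 0)/2^n ≤ 1e-08
1/2^n ≤ 1e-08
2^n ≥ 100000000
n ≥ log₂(100000000) = 26.58
n ≥ 27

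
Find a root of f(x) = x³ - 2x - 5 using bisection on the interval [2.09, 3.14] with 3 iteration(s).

f(x) = x³ - 2x - 5
Initial interval: [2.09, 3.14]

Iteration 1:
  c_1 = (2.090000 + 3.140000)/2 = 2.615000
  f(c_1) = f(2.615000) = 7.651958
  f(a) × f(c) < 0, new interval: [2.090000, 2.615000]
Iteration 2:
  c_2 = (2.090000 + 2.615000)/2 = 2.352500
  f(c_2) = f(2.352500) = 3.314338
  f(a) × f(c) < 0, new interval: [2.090000, 2.352500]
Iteration 3:
  c_3 = (2.090000 + 2.352500)/2 = 2.221250
  f(c_3) = f(2.221250) = 1.517040
  f(a) × f(c) < 0, new interval: [2.090000, 2.221250]

After 3 iteration(s), the approximation is c_3 = 2.221250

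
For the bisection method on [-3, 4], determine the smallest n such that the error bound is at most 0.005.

We need (b-a)/2^n ≤ 0.005
(4 - (-3))/2^n ≤ 0.005
7/2^n ≤ 0.005
2^n ≥ 1400
n ≥ log₂(1400) = 10.45
n ≥ 11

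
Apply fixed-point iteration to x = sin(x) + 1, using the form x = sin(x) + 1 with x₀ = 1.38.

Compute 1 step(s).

Equation: x = sin(x) + 1
Fixed-point form: x = sin(x) + 1
x₀ = 1.38

x_1 = g(1.380000) = 1.981854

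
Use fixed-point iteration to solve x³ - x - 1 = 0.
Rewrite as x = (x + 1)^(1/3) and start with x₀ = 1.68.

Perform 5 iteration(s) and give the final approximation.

Equation: x³ - x - 1 = 0
Fixed-point form: x = (x + 1)^(1/3)
x₀ = 1.68

x_1 = g(1.680000) = 1.389030
x_2 = g(1.389030) = 1.336823
x_3 = g(1.336823) = 1.327013
x_4 = g(1.327013) = 1.325154
x_5 = g(1.325154) = 1.324801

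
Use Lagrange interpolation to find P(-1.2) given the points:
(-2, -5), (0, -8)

Lagrange interpolation formula:
P(x) = Σ yᵢ × Lᵢ(x)
where Lᵢ(x) = Π_{j≠i} (x - xⱼ)/(xᵢ - xⱼ)

L_0(-1.2) = (-1.2 - 0)/(-2 - 0) = 0.600000
L_1(-1.2) = (-1.2 - (-2))/(0 - (-2)) = 0.400000

P(-1.2) = (-5)×L_0(-1.2) + (-8)×L_1(-1.2)
P(-1.2) = -6.200000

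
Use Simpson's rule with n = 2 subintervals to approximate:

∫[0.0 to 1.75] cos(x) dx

f(x) = cos(x)
a = 0.0, b = 1.75, n = 2
h = (b - a)/n = 0.875000

Simpson's rule: (h/3)[f(x₀) + 4f(x₁) + 2f(x₂) + ... + f(xₙ)]

x_0 = 0.0000, f(x_0) = 1.000000, coefficient = 1
x_1 = 0.8750, f(x_1) = 0.640997, coefficient = 4
x_2 = 1.7500, f(x_2) = -0.178246, coefficient = 1

I ≈ (0.875000/3) × 3.385741 = 0.987508
Exact value: 0.983986
Error: 0.003522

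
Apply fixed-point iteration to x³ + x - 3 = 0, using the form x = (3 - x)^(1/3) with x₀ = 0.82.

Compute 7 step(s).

Equation: x³ + x - 3 = 0
Fixed-point form: x = (3 - x)^(1/3)
x₀ = 0.82

x_1 = g(0.820000) = 1.296638
x_2 = g(1.296638) = 1.194269
x_3 = g(1.194269) = 1.217730
x_4 = g(1.217730) = 1.212433
x_5 = g(1.212433) = 1.213633
x_6 = g(1.213633) = 1.213362
x_7 = g(1.213362) = 1.213423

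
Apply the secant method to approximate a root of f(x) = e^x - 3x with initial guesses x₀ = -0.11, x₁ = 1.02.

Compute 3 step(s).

f(x) = e^x - 3x
x₀ = -0.11, x₁ = 1.02

Secant formula: x_{n+1} = x_n - f(x_n)(x_n - x_{n-1})/(f(x_n) - f(x_{n-1}))

Iteration 1:
  f(-0.110000) = 1.225834
  f(1.020000) = -0.286805
  x_2 = 1.020000 - (-0.286805)×(1.020000 - (-0.110000))/(-0.286805 - 1.225834)
       = 0.805745
Iteration 2:
  f(1.020000) = -0.286805
  f(0.805745) = -0.178872
  x_3 = 0.805745 - (-0.178872)×(0.805745 - 1.020000)/(-0.178872 - (-0.286805))
       = 0.450673
Iteration 3:
  f(0.805745) = -0.178872
  f(0.450673) = 0.217348
  x_4 = 0.450673 - 0.217348×(0.450673 - 0.805745)/(0.217348 - (-0.178872))
       = 0.645450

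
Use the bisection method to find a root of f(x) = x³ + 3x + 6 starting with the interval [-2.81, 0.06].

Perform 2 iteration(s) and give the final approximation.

f(x) = x³ + 3x + 6
Initial interval: [-2.81, 0.06]

Iteration 1:
  c_1 = (-2.810000 + 0.060000)/2 = -1.375000
  f(c_1) = f(-1.375000) = -0.724609
  f(a) × f(c) ≥ 0, new interval: [-1.375000, 0.060000]
Iteration 2:
  c_2 = (-1.375000 + 0.060000)/2 = -0.657500
  f(c_2) = f(-0.657500) = 3.743259
  f(a) × f(c) < 0, new interval: [-1.375000, -0.657500]

After 2 iteration(s), the approximation is c_2 = -0.657500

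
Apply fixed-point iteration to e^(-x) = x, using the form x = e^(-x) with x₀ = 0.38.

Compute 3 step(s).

Equation: e^(-x) = x
Fixed-point form: x = e^(-x)
x₀ = 0.38

x_1 = g(0.380000) = 0.683861
x_2 = g(0.683861) = 0.504665
x_3 = g(0.504665) = 0.603708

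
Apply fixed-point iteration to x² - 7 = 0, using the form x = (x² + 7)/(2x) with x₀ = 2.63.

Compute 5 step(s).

Equation: x² - 7 = 0
Fixed-point form: x = (x² + 7)/(2x)
x₀ = 2.63

x_1 = g(2.630000) = 2.645798
x_2 = g(2.645798) = 2.645751
x_3 = g(2.645751) = 2.645751
x_4 = g(2.645751) = 2.645751
x_5 = g(2.645751) = 2.645751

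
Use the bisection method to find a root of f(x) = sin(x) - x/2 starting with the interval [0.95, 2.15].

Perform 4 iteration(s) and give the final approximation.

f(x) = sin(x) - x/2
Initial interval: [0.95, 2.15]

Iteration 1:
  c_1 = (0.950000 + 2.150000)/2 = 1.550000
  f(c_1) = f(1.550000) = 0.224784
  f(a) × f(c) ≥ 0, new interval: [1.550000, 2.150000]
Iteration 2:
  c_2 = (1.550000 + 2.150000)/2 = 1.850000
  f(c_2) = f(1.850000) = 0.036275
  f(a) × f(c) ≥ 0, new interval: [1.850000, 2.150000]
Iteration 3:
  c_3 = (1.850000 + 2.150000)/2 = 2.000000
  f(c_3) = f(2.000000) = -0.090703
  f(a) × f(c) < 0, new interval: [1.850000, 2.000000]
Iteration 4:
  c_4 = (1.850000 + 2.000000)/2 = 1.925000
  f(c_4) = f(1.925000) = -0.024577
  f(a) × f(c) < 0, new interval: [1.850000, 1.925000]

After 4 iteration(s), the approximation is c_4 = 1.925000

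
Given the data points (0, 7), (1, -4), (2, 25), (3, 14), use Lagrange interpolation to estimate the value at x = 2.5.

Lagrange interpolation formula:
P(x) = Σ yᵢ × Lᵢ(x)
where Lᵢ(x) = Π_{j≠i} (x - xⱼ)/(xᵢ - xⱼ)

L_0(2.5) = (2.5 - 1)/(0 - 1) × (2.5 - 2)/(0 - 2) × (2.5 - 3)/(0 - 3) = 0.062500
L_1(2.5) = (2.5 - 0)/(1 - 0) × (2.5 - 2)/(1 - 2) × (2.5 - 3)/(1 - 3) = -0.312500
L_2(2.5) = (2.5 - 0)/(2 - 0) × (2.5 - 1)/(2 - 1) × (2.5 - 3)/(2 - 3) = 0.937500
L_3(2.5) = (2.5 - 0)/(3 - 0) × (2.5 - 1)/(3 - 1) × (2.5 - 2)/(3 - 2) = 0.312500

P(2.5) = 7×L_0(2.5) + (-4)×L_1(2.5) + 25×L_2(2.5) + 14×L_3(2.5)
P(2.5) = 29.500000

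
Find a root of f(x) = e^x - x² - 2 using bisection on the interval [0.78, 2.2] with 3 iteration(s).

f(x) = e^x - x² - 2
Initial interval: [0.78, 2.2]

Iteration 1:
  c_1 = (0.780000 + 2.200000)/2 = 1.490000
  f(c_1) = f(1.490000) = 0.216996
  f(a) × f(c) < 0, new interval: [0.780000, 1.490000]
Iteration 2:
  c_2 = (0.780000 + 1.490000)/2 = 1.135000
  f(c_2) = f(1.135000) = -0.177051
  f(a) × f(c) ≥ 0, new interval: [1.135000, 1.490000]
Iteration 3:
  c_3 = (1.135000 + 1.490000)/2 = 1.312500
  f(c_3) = f(1.312500) = -0.007206
  f(a) × f(c) ≥ 0, new interval: [1.312500, 1.490000]

After 3 iteration(s), the approximation is c_3 = 1.312500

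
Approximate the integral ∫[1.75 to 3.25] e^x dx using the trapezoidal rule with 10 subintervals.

f(x) = e^x
a = 1.75, b = 3.25, n = 10
h = (b - a)/n = 0.150000

Trapezoidal rule: (h/2)[f(x₀) + 2f(x₁) + 2f(x₂) + ... + f(xₙ)]

x_0 = 1.7500, f(x_0) = 5.754603, coefficient = 1
x_1 = 1.9000, f(x_1) = 6.685894, coefficient = 2
x_2 = 2.0500, f(x_2) = 7.767901, coefficient = 2
x_3 = 2.2000, f(x_3) = 9.025013, coefficient = 2
x_4 = 2.3500, f(x_4) = 10.485570, coefficient = 2
x_5 = 2.5000, f(x_5) = 12.182494, coefficient = 2
x_6 = 2.6500, f(x_6) = 14.154039, coefficient = 2
x_7 = 2.8000, f(x_7) = 16.444647, coefficient = 2
x_8 = 2.9500, f(x_8) = 19.105954, coefficient = 2
x_9 = 3.1000, f(x_9) = 22.197951, coefficient = 2
x_10 = 3.2500, f(x_10) = 25.790340, coefficient = 1

I ≈ (0.150000/2) × 267.643869 = 20.073290
Exact value: 20.035737
Error: 0.037553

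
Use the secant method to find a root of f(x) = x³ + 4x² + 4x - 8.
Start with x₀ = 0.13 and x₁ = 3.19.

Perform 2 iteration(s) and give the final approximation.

f(x) = x³ + 4x² + 4x - 8
x₀ = 0.13, x₁ = 3.19

Secant formula: x_{n+1} = x_n - f(x_n)(x_n - x_{n-1})/(f(x_n) - f(x_{n-1}))

Iteration 1:
  f(0.130000) = -7.410203
  f(3.190000) = 77.926159
  x_2 = 3.190000 - 77.926159×(3.190000 - 0.130000)/(77.926159 - (-7.410203))
       = 0.395716
Iteration 2:
  f(3.190000) = 77.926159
  f(0.395716) = -5.728807
  x_3 = 0.395716 - (-5.728807)×(0.395716 - 3.190000)/(-5.728807 - 77.926159)
       = 0.587072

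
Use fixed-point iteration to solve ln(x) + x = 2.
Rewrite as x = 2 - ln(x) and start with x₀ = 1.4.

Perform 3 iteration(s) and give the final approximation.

Equation: ln(x) + x = 2
Fixed-point form: x = 2 - ln(x)
x₀ = 1.4

x_1 = g(1.400000) = 1.663528
x_2 = g(1.663528) = 1.491059
x_3 = g(1.491059) = 1.600513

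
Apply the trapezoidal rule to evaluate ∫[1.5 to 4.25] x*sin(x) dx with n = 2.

f(x) = x*sin(x)
a = 1.5, b = 4.25, n = 2
h = (b - a)/n = 1.375000

Trapezoidal rule: (h/2)[f(x₀) + 2f(x₁) + 2f(x₂) + ... + f(xₙ)]

x_0 = 1.5000, f(x_0) = 1.496242, coefficient = 1
x_1 = 2.8750, f(x_1) = 0.757407, coefficient = 2
x_2 = 4.2500, f(x_2) = -3.803705, coefficient = 1

I ≈ (1.375000/2) × -0.792648 = -0.544945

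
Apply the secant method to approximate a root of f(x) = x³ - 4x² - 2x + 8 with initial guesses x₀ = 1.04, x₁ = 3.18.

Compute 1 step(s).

f(x) = x³ - 4x² - 2x + 8
x₀ = 1.04, x₁ = 3.18

Secant formula: x_{n+1} = x_n - f(x_n)(x_n - x_{n-1})/(f(x_n) - f(x_{n-1}))

Iteration 1:
  f(1.040000) = 2.718464
  f(3.180000) = -6.652168
  x_2 = 3.180000 - (-6.652168)×(3.180000 - 1.040000)/(-6.652168 - 2.718464)
       = 1.660824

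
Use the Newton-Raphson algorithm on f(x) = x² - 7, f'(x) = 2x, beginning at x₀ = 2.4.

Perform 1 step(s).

f(x) = x² - 7
f'(x) = 2x
x₀ = 2.4

Newton-Raphson formula: x_{n+1} = x_n - f(x_n)/f'(x_n)

Iteration 1:
  f(2.400000) = -1.240000
  f'(2.400000) = 4.800000
  x_1 = 2.400000 - (-1.240000)/4.800000 = 2.658333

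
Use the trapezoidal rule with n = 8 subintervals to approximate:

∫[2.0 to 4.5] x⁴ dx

f(x) = x⁴
a = 2.0, b = 4.5, n = 8
h = (b - a)/n = 0.312500

Trapezoidal rule: (h/2)[f(x₀) + 2f(x₁) + 2f(x₂) + ... + f(xₙ)]

x_0 = 2.0000, f(x_0) = 16.000000, coefficient = 1
x_1 = 2.3125, f(x_1) = 28.597427, coefficient = 2
x_2 = 2.6250, f(x_2) = 47.480713, coefficient = 2
x_3 = 2.9375, f(x_3) = 74.458023, coefficient = 2
x_4 = 3.2500, f(x_4) = 111.566406, coefficient = 2
x_5 = 3.5625, f(x_5) = 161.071793, coefficient = 2
x_6 = 3.8750, f(x_6) = 225.468994, coefficient = 2
x_7 = 4.1875, f(x_7) = 307.481705, coefficient = 2
x_8 = 4.5000, f(x_8) = 410.062500, coefficient = 1

I ≈ (0.312500/2) × 2338.312622 = 365.361347
Exact value: 362.656250
Error: 2.705097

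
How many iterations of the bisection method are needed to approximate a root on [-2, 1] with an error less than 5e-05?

We need (b-a)/2^n ≤ 5e-05
(1 - (-2))/2^n ≤ 5e-05
3/2^n ≤ 5e-05
2^n ≥ 60000
n ≥ log₂(60000) = 15.87
n ≥ 16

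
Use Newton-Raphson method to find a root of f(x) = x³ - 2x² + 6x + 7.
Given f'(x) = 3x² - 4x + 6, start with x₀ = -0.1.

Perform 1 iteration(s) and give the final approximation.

f(x) = x³ - 2x² + 6x + 7
f'(x) = 3x² - 4x + 6
x₀ = -0.1

Newton-Raphson formula: x_{n+1} = x_n - f(x_n)/f'(x_n)

Iteration 1:
  f(-0.100000) = 6.379000
  f'(-0.100000) = 6.430000
  x_1 = -0.100000 - 6.379000/6.430000 = -1.092068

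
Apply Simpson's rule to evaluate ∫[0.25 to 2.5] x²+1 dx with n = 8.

f(x) = x²+1
a = 0.25, b = 2.5, n = 8
h = (b - a)/n = 0.281250

Simpson's rule: (h/3)[f(x₀) + 4f(x₁) + 2f(x₂) + ... + f(xₙ)]

x_0 = 0.2500, f(x_0) = 1.062500, coefficient = 1
x_1 = 0.5312, f(x_1) = 1.282227, coefficient = 4
x_2 = 0.8125, f(x_2) = 1.660156, coefficient = 2
x_3 = 1.0938, f(x_3) = 2.196289, coefficient = 4
x_4 = 1.3750, f(x_4) = 2.890625, coefficient = 2
x_5 = 1.6562, f(x_5) = 3.743164, coefficient = 4
x_6 = 1.9375, f(x_6) = 4.753906, coefficient = 2
x_7 = 2.2188, f(x_7) = 5.922852, coefficient = 4
x_8 = 2.5000, f(x_8) = 7.250000, coefficient = 1

I ≈ (0.281250/3) × 79.500000 = 7.453125
Exact value: 7.453125
Error: 0.000000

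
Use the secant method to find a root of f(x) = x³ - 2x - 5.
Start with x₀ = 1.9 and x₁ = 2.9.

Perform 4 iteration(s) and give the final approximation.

f(x) = x³ - 2x - 5
x₀ = 1.9, x₁ = 2.9

Secant formula: x_{n+1} = x_n - f(x_n)(x_n - x_{n-1})/(f(x_n) - f(x_{n-1}))

Iteration 1:
  f(1.900000) = -1.941000
  f(2.900000) = 13.589000
  x_2 = 2.900000 - 13.589000×(2.900000 - 1.900000)/(13.589000 - (-1.941000))
       = 2.024984
Iteration 2:
  f(2.900000) = 13.589000
  f(2.024984) = -0.746400
  x_3 = 2.024984 - (-0.746400)×(2.024984 - 2.900000)/(-0.746400 - 13.589000)
       = 2.070543
Iteration 3:
  f(2.024984) = -0.746400
  f(2.070543) = -0.264358
  x_4 = 2.070543 - (-0.264358)×(2.070543 - 2.024984)/(-0.264358 - (-0.746400))
       = 2.095529
Iteration 4:
  f(2.070543) = -0.264358
  f(2.095529) = 0.010912
  x_5 = 2.095529 - 0.010912×(2.095529 - 2.070543)/(0.010912 - (-0.264358))
       = 2.094538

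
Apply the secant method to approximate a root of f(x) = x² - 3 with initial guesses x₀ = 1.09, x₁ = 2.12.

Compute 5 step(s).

f(x) = x² - 3
x₀ = 1.09, x₁ = 2.12

Secant formula: x_{n+1} = x_n - f(x_n)(x_n - x_{n-1})/(f(x_n) - f(x_{n-1}))

Iteration 1:
  f(1.090000) = -1.811900
  f(2.120000) = 1.494400
  x_2 = 2.120000 - 1.494400×(2.120000 - 1.090000)/(1.494400 - (-1.811900))
       = 1.654455
Iteration 2:
  f(2.120000) = 1.494400
  f(1.654455) = -0.262779
  x_3 = 1.654455 - (-0.262779)×(1.654455 - 2.120000)/(-0.262779 - 1.494400)
       = 1.724075
Iteration 3:
  f(1.654455) = -0.262779
  f(1.724075) = -0.027564
  x_4 = 1.724075 - (-0.027564)×(1.724075 - 1.654455)/(-0.027564 - (-0.262779))
       = 1.732234
Iteration 4:
  f(1.724075) = -0.027564
  f(1.732234) = 0.000635
  x_5 = 1.732234 - 0.000635×(1.732234 - 1.724075)/(0.000635 - (-0.027564))
       = 1.732050
Iteration 5:
  f(1.732234) = 0.000635
  f(1.732050) = -0.000001
  x_6 = 1.732050 - (-0.000001)×(1.732050 - 1.732234)/(-0.000001 - 0.000635)
       = 1.732051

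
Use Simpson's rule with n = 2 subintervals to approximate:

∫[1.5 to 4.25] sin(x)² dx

f(x) = sin(x)²
a = 1.5, b = 4.25, n = 2
h = (b - a)/n = 1.375000

Simpson's rule: (h/3)[f(x₀) + 4f(x₁) + 2f(x₂) + ... + f(xₙ)]

x_0 = 1.5000, f(x_0) = 0.994996, coefficient = 1
x_1 = 2.8750, f(x_1) = 0.069404, coefficient = 4
x_2 = 4.2500, f(x_2) = 0.801006, coefficient = 1

I ≈ (1.375000/3) × 2.073617 = 0.950408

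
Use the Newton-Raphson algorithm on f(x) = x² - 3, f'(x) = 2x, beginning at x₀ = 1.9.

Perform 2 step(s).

f(x) = x² - 3
f'(x) = 2x
x₀ = 1.9

Newton-Raphson formula: x_{n+1} = x_n - f(x_n)/f'(x_n)

Iteration 1:
  f(1.900000) = 0.610000
  f'(1.900000) = 3.800000
  x_1 = 1.900000 - 0.610000/3.800000 = 1.739474
Iteration 2:
  f(1.739474) = 0.025769
  f'(1.739474) = 3.478947
  x_2 = 1.739474 - 0.025769/3.478947 = 1.732067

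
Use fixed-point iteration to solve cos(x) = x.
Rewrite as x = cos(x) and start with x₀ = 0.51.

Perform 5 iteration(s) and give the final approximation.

Equation: cos(x) = x
Fixed-point form: x = cos(x)
x₀ = 0.51

x_1 = g(0.510000) = 0.872745
x_2 = g(0.872745) = 0.642726
x_3 = g(0.642726) = 0.800465
x_4 = g(0.800465) = 0.696373
x_5 = g(0.696373) = 0.767173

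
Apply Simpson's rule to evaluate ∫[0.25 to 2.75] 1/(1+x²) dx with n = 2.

f(x) = 1/(1+x²)
a = 0.25, b = 2.75, n = 2
h = (b - a)/n = 1.250000

Simpson's rule: (h/3)[f(x₀) + 4f(x₁) + 2f(x₂) + ... + f(xₙ)]

x_0 = 0.2500, f(x_0) = 0.941176, coefficient = 1
x_1 = 1.5000, f(x_1) = 0.307692, coefficient = 4
x_2 = 2.7500, f(x_2) = 0.116788, coefficient = 1

I ≈ (1.250000/3) × 2.288734 = 0.953639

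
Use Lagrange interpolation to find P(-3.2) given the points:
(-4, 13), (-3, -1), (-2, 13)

Lagrange interpolation formula:
P(x) = Σ yᵢ × Lᵢ(x)
where Lᵢ(x) = Π_{j≠i} (x - xⱼ)/(xᵢ - xⱼ)

L_0(-3.2) = (-3.2 - (-3))/(-4 - (-3)) × (-3.2 - (-2))/(-4 - (-2)) = 0.120000
L_1(-3.2) = (-3.2 - (-4))/(-3 - (-4)) × (-3.2 - (-2))/(-3 - (-2)) = 0.960000
L_2(-3.2) = (-3.2 - (-4))/(-2 - (-4)) × (-3.2 - (-3))/(-2 - (-3)) = -0.080000

P(-3.2) = 13×L_0(-3.2) + (-1)×L_1(-3.2) + 13×L_2(-3.2)
P(-3.2) = -0.440000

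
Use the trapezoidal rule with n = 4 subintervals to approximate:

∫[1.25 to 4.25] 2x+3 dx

f(x) = 2x+3
a = 1.25, b = 4.25, n = 4
h = (b - a)/n = 0.750000

Trapezoidal rule: (h/2)[f(x₀) + 2f(x₁) + 2f(x₂) + ... + f(xₙ)]

x_0 = 1.2500, f(x_0) = 5.500000, coefficient = 1
x_1 = 2.0000, f(x_1) = 7.000000, coefficient = 2
x_2 = 2.7500, f(x_2) = 8.500000, coefficient = 2
x_3 = 3.5000, f(x_3) = 10.000000, coefficient = 2
x_4 = 4.2500, f(x_4) = 11.500000, coefficient = 1

I ≈ (0.750000/2) × 68.000000 = 25.500000
Exact value: 25.500000
Error: 0.000000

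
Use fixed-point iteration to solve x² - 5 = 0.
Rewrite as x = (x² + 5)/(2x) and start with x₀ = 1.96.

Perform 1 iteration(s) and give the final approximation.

Equation: x² - 5 = 0
Fixed-point form: x = (x² + 5)/(2x)
x₀ = 1.96

x_1 = g(1.960000) = 2.255510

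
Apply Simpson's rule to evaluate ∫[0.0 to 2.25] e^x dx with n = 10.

f(x) = e^x
a = 0.0, b = 2.25, n = 10
h = (b - a)/n = 0.225000

Simpson's rule: (h/3)[f(x₀) + 4f(x₁) + 2f(x₂) + ... + f(xₙ)]

x_0 = 0.0000, f(x_0) = 1.000000, coefficient = 1
x_1 = 0.2250, f(x_1) = 1.252323, coefficient = 4
x_2 = 0.4500, f(x_2) = 1.568312, coefficient = 2
x_3 = 0.6750, f(x_3) = 1.964033, coefficient = 4
x_4 = 0.9000, f(x_4) = 2.459603, coefficient = 2
x_5 = 1.1250, f(x_5) = 3.080217, coefficient = 4
x_6 = 1.3500, f(x_6) = 3.857426, coefficient = 2
x_7 = 1.5750, f(x_7) = 4.830742, coefficient = 4
x_8 = 1.8000, f(x_8) = 6.049647, coefficient = 2
x_9 = 2.0250, f(x_9) = 7.576111, coefficient = 4
x_10 = 2.2500, f(x_10) = 9.487736, coefficient = 1

I ≈ (0.225000/3) × 113.171413 = 8.487856
Exact value: 8.487736
Error: 0.000120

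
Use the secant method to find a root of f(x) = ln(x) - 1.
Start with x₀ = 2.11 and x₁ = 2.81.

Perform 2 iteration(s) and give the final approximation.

f(x) = ln(x) - 1
x₀ = 2.11, x₁ = 2.81

Secant formula: x_{n+1} = x_n - f(x_n)(x_n - x_{n-1})/(f(x_n) - f(x_{n-1}))

Iteration 1:
  f(2.110000) = -0.253312
  f(2.810000) = 0.033184
  x_2 = 2.810000 - 0.033184×(2.810000 - 2.110000)/(0.033184 - (-0.253312))
       = 2.728920
Iteration 2:
  f(2.810000) = 0.033184
  f(2.728920) = 0.003906
  x_3 = 2.728920 - 0.003906×(2.728920 - 2.810000)/(0.003906 - 0.033184)
       = 2.718103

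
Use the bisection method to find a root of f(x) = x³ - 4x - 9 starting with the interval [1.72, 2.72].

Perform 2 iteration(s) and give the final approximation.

f(x) = x³ - 4x - 9
Initial interval: [1.72, 2.72]

Iteration 1:
  c_1 = (1.720000 + 2.720000)/2 = 2.220000
  f(c_1) = f(2.220000) = -6.938952
  f(a) × f(c) ≥ 0, new interval: [2.220000, 2.720000]
Iteration 2:
  c_2 = (2.220000 + 2.720000)/2 = 2.470000
  f(c_2) = f(2.470000) = -3.810777
  f(a) × f(c) ≥ 0, new interval: [2.470000, 2.720000]

After 2 iteration(s), the approximation is c_2 = 2.470000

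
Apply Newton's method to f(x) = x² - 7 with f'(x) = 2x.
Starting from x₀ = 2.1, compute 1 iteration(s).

f(x) = x² - 7
f'(x) = 2x
x₀ = 2.1

Newton-Raphson formula: x_{n+1} = x_n - f(x_n)/f'(x_n)

Iteration 1:
  f(2.100000) = -2.590000
  f'(2.100000) = 4.200000
  x_1 = 2.100000 - (-2.590000)/4.200000 = 2.716667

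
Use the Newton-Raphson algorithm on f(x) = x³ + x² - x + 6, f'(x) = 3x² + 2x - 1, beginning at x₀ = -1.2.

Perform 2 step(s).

f(x) = x³ + x² - x + 6
f'(x) = 3x² + 2x - 1
x₀ = -1.2

Newton-Raphson formula: x_{n+1} = x_n - f(x_n)/f'(x_n)

Iteration 1:
  f(-1.200000) = 6.912000
  f'(-1.200000) = 0.920000
  x_1 = -1.200000 - 6.912000/0.920000 = -8.713043
Iteration 2:
  f(-8.713043) = -570.839055
  f'(-8.713043) = 209.325293
  x_2 = -8.713043 - (-570.839055)/209.325293 = -5.986001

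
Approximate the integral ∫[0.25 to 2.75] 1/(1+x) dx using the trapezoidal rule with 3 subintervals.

f(x) = 1/(1+x)
a = 0.25, b = 2.75, n = 3
h = (b - a)/n = 0.833333

Trapezoidal rule: (h/2)[f(x₀) + 2f(x₁) + 2f(x₂) + ... + f(xₙ)]

x_0 = 0.2500, f(x_0) = 0.800000, coefficient = 1
x_1 = 1.0833, f(x_1) = 0.480000, coefficient = 2
x_2 = 1.9167, f(x_2) = 0.342857, coefficient = 2
x_3 = 2.7500, f(x_3) = 0.266667, coefficient = 1

I ≈ (0.833333/2) × 2.712381 = 1.130159
Exact value: 1.098612
Error: 0.031546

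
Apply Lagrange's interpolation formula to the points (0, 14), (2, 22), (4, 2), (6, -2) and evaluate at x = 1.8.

Lagrange interpolation formula:
P(x) = Σ yᵢ × Lᵢ(x)
where Lᵢ(x) = Π_{j≠i} (x - xⱼ)/(xᵢ - xⱼ)

L_0(1.8) = (1.8 - 2)/(0 - 2) × (1.8 - 4)/(0 - 4) × (1.8 - 6)/(0 - 6) = 0.038500
L_1(1.8) = (1.8 - 0)/(2 - 0) × (1.8 - 4)/(2 - 4) × (1.8 - 6)/(2 - 6) = 1.039500
L_2(1.8) = (1.8 - 0)/(4 - 0) × (1.8 - 2)/(4 - 2) × (1.8 - 6)/(4 - 6) = -0.094500
L_3(1.8) = (1.8 - 0)/(6 - 0) × (1.8 - 2)/(6 - 2) × (1.8 - 4)/(6 - 4) = 0.016500

P(1.8) = 14×L_0(1.8) + 22×L_1(1.8) + 2×L_2(1.8) + (-2)×L_3(1.8)
P(1.8) = 23.186000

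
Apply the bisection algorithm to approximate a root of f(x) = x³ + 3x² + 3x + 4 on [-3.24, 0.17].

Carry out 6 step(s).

f(x) = x³ + 3x² + 3x + 4
Initial interval: [-3.24, 0.17]

Iteration 1:
  c_1 = (-3.240000 + 0.170000)/2 = -1.535000
  f(c_1) = f(-1.535000) = 2.846870
  f(a) × f(c) < 0, new interval: [-3.240000, -1.535000]
Iteration 2:
  c_2 = (-3.240000 + (-1.535000))/2 = -2.387500
  f(c_2) = f(-2.387500) = 0.328846
  f(a) × f(c) < 0, new interval: [-3.240000, -2.387500]
Iteration 3:
  c_3 = (-3.240000 + (-2.387500))/2 = -2.813750
  f(c_3) = f(-2.813750) = -2.966674
  f(a) × f(c) ≥ 0, new interval: [-2.813750, -2.387500]
Iteration 4:
  c_4 = (-2.813750 + (-2.387500))/2 = -2.600625
  f(c_4) = f(-2.600625) = -1.100802
  f(a) × f(c) ≥ 0, new interval: [-2.600625, -2.387500]
Iteration 5:
  c_5 = (-2.600625 + (-2.387500))/2 = -2.494063
  f(c_5) = f(-2.494063) = -0.335080
  f(a) × f(c) ≥ 0, new interval: [-2.494063, -2.387500]
Iteration 6:
  c_6 = (-2.494063 + (-2.387500))/2 = -2.440781
  f(c_6) = f(-2.440781) = 0.009153
  f(a) × f(c) < 0, new interval: [-2.494063, -2.440781]

After 6 iteration(s), the approximation is c_6 = -2.440781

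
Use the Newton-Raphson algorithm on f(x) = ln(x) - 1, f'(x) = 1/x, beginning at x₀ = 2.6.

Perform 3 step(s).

f(x) = ln(x) - 1
f'(x) = 1/x
x₀ = 2.6

Newton-Raphson formula: x_{n+1} = x_n - f(x_n)/f'(x_n)

Iteration 1:
  f(2.600000) = -0.044489
  f'(2.600000) = 0.384615
  x_1 = 2.600000 - (-0.044489)/0.384615 = 2.715670
Iteration 2:
  f(2.715670) = -0.000961
  f'(2.715670) = 0.368233
  x_2 = 2.715670 - (-0.000961)/0.368233 = 2.718281
Iteration 3:
  f(2.718281) = 0.000000
  f'(2.718281) = 0.367880
  x_3 = 2.718281 - 0.000000/0.367880 = 2.718282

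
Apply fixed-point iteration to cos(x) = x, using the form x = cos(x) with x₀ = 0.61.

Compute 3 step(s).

Equation: cos(x) = x
Fixed-point form: x = cos(x)
x₀ = 0.61

x_1 = g(0.610000) = 0.819648
x_2 = g(0.819648) = 0.682479
x_3 = g(0.682479) = 0.776012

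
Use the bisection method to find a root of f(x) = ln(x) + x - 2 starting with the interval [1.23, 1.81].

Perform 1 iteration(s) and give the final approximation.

f(x) = ln(x) + x - 2
Initial interval: [1.23, 1.81]

Iteration 1:
  c_1 = (1.230000 + 1.810000)/2 = 1.520000
  f(c_1) = f(1.520000) = -0.061290
  f(a) × f(c) ≥ 0, new interval: [1.520000, 1.810000]

After 1 iteration(s), the approximation is c_1 = 1.520000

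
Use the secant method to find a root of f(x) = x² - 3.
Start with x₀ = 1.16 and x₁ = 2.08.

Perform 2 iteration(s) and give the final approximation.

f(x) = x² - 3
x₀ = 1.16, x₁ = 2.08

Secant formula: x_{n+1} = x_n - f(x_n)(x_n - x_{n-1})/(f(x_n) - f(x_{n-1}))

Iteration 1:
  f(1.160000) = -1.654400
  f(2.080000) = 1.326400
  x_2 = 2.080000 - 1.326400×(2.080000 - 1.160000)/(1.326400 - (-1.654400))
       = 1.670617
Iteration 2:
  f(2.080000) = 1.326400
  f(1.670617) = -0.209038
  x_3 = 1.670617 - (-0.209038)×(1.670617 - 2.080000)/(-0.209038 - 1.326400)
       = 1.726352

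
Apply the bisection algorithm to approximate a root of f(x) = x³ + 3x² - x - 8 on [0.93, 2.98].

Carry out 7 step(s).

f(x) = x³ + 3x² - x - 8
Initial interval: [0.93, 2.98]

Iteration 1:
  c_1 = (0.930000 + 2.980000)/2 = 1.955000
  f(c_1) = f(1.955000) = 8.983134
  f(a) × f(c) < 0, new interval: [0.930000, 1.955000]
Iteration 2:
  c_2 = (0.930000 + 1.955000)/2 = 1.442500
  f(c_2) = f(1.442500) = -0.198518
  f(a) × f(c) ≥ 0, new interval: [1.442500, 1.955000]
Iteration 3:
  c_3 = (1.442500 + 1.955000)/2 = 1.698750
  f(c_3) = f(1.698750) = 3.860675
  f(a) × f(c) < 0, new interval: [1.442500, 1.698750]
Iteration 4:
  c_4 = (1.442500 + 1.698750)/2 = 1.570625
  f(c_4) = f(1.570625) = 1.704480
  f(a) × f(c) < 0, new interval: [1.442500, 1.570625]
Iteration 5:
  c_5 = (1.442500 + 1.570625)/2 = 1.506563
  f(c_5) = f(1.506563) = 0.722120
  f(a) × f(c) < 0, new interval: [1.442500, 1.506563]
Iteration 6:
  c_6 = (1.442500 + 1.506563)/2 = 1.474531
  f(c_6) = f(1.474531) = 0.254184
  f(a) × f(c) < 0, new interval: [1.442500, 1.474531]
Iteration 7:
  c_7 = (1.442500 + 1.474531)/2 = 1.458516
  f(c_7) = f(1.458516) = 0.025941
  f(a) × f(c) < 0, new interval: [1.442500, 1.458516]

After 7 iteration(s), the approximation is c_7 = 1.458516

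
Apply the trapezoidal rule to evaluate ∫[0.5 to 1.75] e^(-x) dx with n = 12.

f(x) = e^(-x)
a = 0.5, b = 1.75, n = 12
h = (b - a)/n = 0.104167

Trapezoidal rule: (h/2)[f(x₀) + 2f(x₁) + 2f(x₂) + ... + f(xₙ)]

x_0 = 0.5000, f(x_0) = 0.606531, coefficient = 1
x_1 = 0.6042, f(x_1) = 0.546530, coefficient = 2
x_2 = 0.7083, f(x_2) = 0.492464, coefficient = 2
x_3 = 0.8125, f(x_3) = 0.443747, coefficient = 2
x_4 = 0.9167, f(x_4) = 0.399850, coefficient = 2
x_5 = 1.0208, f(x_5) = 0.360295, coefficient = 2
x_6 = 1.1250, f(x_6) = 0.324652, coefficient = 2
x_7 = 1.2292, f(x_7) = 0.292536, coefficient = 2
x_8 = 1.3333, f(x_8) = 0.263597, coefficient = 2
x_9 = 1.4375, f(x_9) = 0.237521, coefficient = 2
x_10 = 1.5417, f(x_10) = 0.214024, coefficient = 2
x_11 = 1.6458, f(x_11) = 0.192852, coefficient = 2
x_12 = 1.7500, f(x_12) = 0.173774, coefficient = 1

I ≈ (0.104167/2) × 8.316441 = 0.433148
Exact value: 0.432757
Error: 0.000391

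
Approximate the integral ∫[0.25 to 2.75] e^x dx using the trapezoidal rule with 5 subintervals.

f(x) = e^x
a = 0.25, b = 2.75, n = 5
h = (b - a)/n = 0.500000

Trapezoidal rule: (h/2)[f(x₀) + 2f(x₁) + 2f(x₂) + ... + f(xₙ)]

x_0 = 0.2500, f(x_0) = 1.284025, coefficient = 1
x_1 = 0.7500, f(x_1) = 2.117000, coefficient = 2
x_2 = 1.2500, f(x_2) = 3.490343, coefficient = 2
x_3 = 1.7500, f(x_3) = 5.754603, coefficient = 2
x_4 = 2.2500, f(x_4) = 9.487736, coefficient = 2
x_5 = 2.7500, f(x_5) = 15.642632, coefficient = 1

I ≈ (0.500000/2) × 58.626020 = 14.656505
Exact value: 14.358606
Error: 0.297899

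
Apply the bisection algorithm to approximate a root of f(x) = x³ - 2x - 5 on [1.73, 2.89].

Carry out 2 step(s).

f(x) = x³ - 2x - 5
Initial interval: [1.73, 2.89]

Iteration 1:
  c_1 = (1.730000 + 2.890000)/2 = 2.310000
  f(c_1) = f(2.310000) = 2.706391
  f(a) × f(c) < 0, new interval: [1.730000, 2.310000]
Iteration 2:
  c_2 = (1.730000 + 2.310000)/2 = 2.020000
  f(c_2) = f(2.020000) = -0.797592
  f(a) × f(c) ≥ 0, new interval: [2.020000, 2.310000]

After 2 iteration(s), the approximation is c_2 = 2.020000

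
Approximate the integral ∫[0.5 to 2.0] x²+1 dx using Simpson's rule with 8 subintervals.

f(x) = x²+1
a = 0.5, b = 2.0, n = 8
h = (b - a)/n = 0.187500

Simpson's rule: (h/3)[f(x₀) + 4f(x₁) + 2f(x₂) + ... + f(xₙ)]

x_0 = 0.5000, f(x_0) = 1.250000, coefficient = 1
x_1 = 0.6875, f(x_1) = 1.472656, coefficient = 4
x_2 = 0.8750, f(x_2) = 1.765625, coefficient = 2
x_3 = 1.0625, f(x_3) = 2.128906, coefficient = 4
x_4 = 1.2500, f(x_4) = 2.562500, coefficient = 2
x_5 = 1.4375, f(x_5) = 3.066406, coefficient = 4
x_6 = 1.6250, f(x_6) = 3.640625, coefficient = 2
x_7 = 1.8125, f(x_7) = 4.285156, coefficient = 4
x_8 = 2.0000, f(x_8) = 5.000000, coefficient = 1

I ≈ (0.187500/3) × 66.000000 = 4.125000
Exact value: 4.125000
Error: 0.000000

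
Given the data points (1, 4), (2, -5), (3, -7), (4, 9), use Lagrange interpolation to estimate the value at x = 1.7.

Lagrange interpolation formula:
P(x) = Σ yᵢ × Lᵢ(x)
where Lᵢ(x) = Π_{j≠i} (x - xⱼ)/(xᵢ - xⱼ)

L_0(1.7) = (1.7 - 2)/(1 - 2) × (1.7 - 3)/(1 - 3) × (1.7 - 4)/(1 - 4) = 0.149500
L_1(1.7) = (1.7 - 1)/(2 - 1) × (1.7 - 3)/(2 - 3) × (1.7 - 4)/(2 - 4) = 1.046500
L_2(1.7) = (1.7 - 1)/(3 - 1) × (1.7 - 2)/(3 - 2) × (1.7 - 4)/(3 - 4) = -0.241500
L_3(1.7) = (1.7 - 1)/(4 - 1) × (1.7 - 2)/(4 - 2) × (1.7 - 3)/(4 - 3) = 0.045500

P(1.7) = 4×L_0(1.7) + (-5)×L_1(1.7) + (-7)×L_2(1.7) + 9×L_3(1.7)
P(1.7) = -2.534500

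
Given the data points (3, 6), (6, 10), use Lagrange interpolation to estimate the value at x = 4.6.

Lagrange interpolation formula:
P(x) = Σ yᵢ × Lᵢ(x)
where Lᵢ(x) = Π_{j≠i} (x - xⱼ)/(xᵢ - xⱼ)

L_0(4.6) = (4.6 - 6)/(3 - 6) = 0.466667
L_1(4.6) = (4.6 - 3)/(6 - 3) = 0.533333

P(4.6) = 6×L_0(4.6) + 10×L_1(4.6)
P(4.6) = 8.133333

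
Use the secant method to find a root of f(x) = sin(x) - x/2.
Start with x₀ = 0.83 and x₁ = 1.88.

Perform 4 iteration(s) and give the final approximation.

f(x) = sin(x) - x/2
x₀ = 0.83, x₁ = 1.88

Secant formula: x_{n+1} = x_n - f(x_n)(x_n - x_{n-1})/(f(x_n) - f(x_{n-1}))

Iteration 1:
  f(0.830000) = 0.322931
  f(1.880000) = 0.012576
  x_2 = 1.880000 - 0.012576×(1.880000 - 0.830000)/(0.012576 - 0.322931)
       = 1.922548
Iteration 2:
  f(1.880000) = 0.012576
  f(1.922548) = -0.022503
  x_3 = 1.922548 - (-0.022503)×(1.922548 - 1.880000)/(-0.022503 - 0.012576)
       = 1.895254
Iteration 3:
  f(1.922548) = -0.022503
  f(1.895254) = 0.000197
  x_4 = 1.895254 - 0.000197×(1.895254 - 1.922548)/(0.000197 - (-0.022503))
       = 1.895491
Iteration 4:
  f(1.895254) = 0.000197
  f(1.895491) = 0.000003
  x_5 = 1.895491 - 0.000003×(1.895491 - 1.895254)/(0.000003 - 0.000197)
       = 1.895494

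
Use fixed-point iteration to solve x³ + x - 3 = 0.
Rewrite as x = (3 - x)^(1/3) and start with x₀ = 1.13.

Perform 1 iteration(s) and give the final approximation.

Equation: x³ + x - 3 = 0
Fixed-point form: x = (3 - x)^(1/3)
x₀ = 1.13

x_1 = g(1.130000) = 1.232009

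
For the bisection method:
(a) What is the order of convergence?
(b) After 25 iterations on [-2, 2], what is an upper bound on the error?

(a) Bisection has linear (order 1) convergence; the error is halved each step.

(b) Error bound = (b-a)/2^n = (2 - (-2))/2^{25}
    = 4/2^{25}

(a) 1 (linear); (b) error ≤ 1.19e-07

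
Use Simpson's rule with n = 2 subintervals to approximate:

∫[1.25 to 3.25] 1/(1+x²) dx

f(x) = 1/(1+x²)
a = 1.25, b = 3.25, n = 2
h = (b - a)/n = 1.000000

Simpson's rule: (h/3)[f(x₀) + 4f(x₁) + 2f(x₂) + ... + f(xₙ)]

x_0 = 1.2500, f(x_0) = 0.390244, coefficient = 1
x_1 = 2.2500, f(x_1) = 0.164948, coefficient = 4
x_2 = 3.2500, f(x_2) = 0.086486, coefficient = 1

I ≈ (1.000000/3) × 1.136524 = 0.378841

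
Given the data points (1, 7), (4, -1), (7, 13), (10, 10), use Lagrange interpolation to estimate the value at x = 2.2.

Lagrange interpolation formula:
P(x) = Σ yᵢ × Lᵢ(x)
where Lᵢ(x) = Π_{j≠i} (x - xⱼ)/(xᵢ - xⱼ)

L_0(2.2) = (2.2 - 4)/(1 - 4) × (2.2 - 7)/(1 - 7) × (2.2 - 10)/(1 - 10) = 0.416000
L_1(2.2) = (2.2 - 1)/(4 - 1) × (2.2 - 7)/(4 - 7) × (2.2 - 10)/(4 - 10) = 0.832000
L_2(2.2) = (2.2 - 1)/(7 - 1) × (2.2 - 4)/(7 - 4) × (2.2 - 10)/(7 - 10) = -0.312000
L_3(2.2) = (2.2 - 1)/(10 - 1) × (2.2 - 4)/(10 - 4) × (2.2 - 7)/(10 - 7) = 0.064000

P(2.2) = 7×L_0(2.2) + (-1)×L_1(2.2) + 13×L_2(2.2) + 10×L_3(2.2)
P(2.2) = -1.336000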